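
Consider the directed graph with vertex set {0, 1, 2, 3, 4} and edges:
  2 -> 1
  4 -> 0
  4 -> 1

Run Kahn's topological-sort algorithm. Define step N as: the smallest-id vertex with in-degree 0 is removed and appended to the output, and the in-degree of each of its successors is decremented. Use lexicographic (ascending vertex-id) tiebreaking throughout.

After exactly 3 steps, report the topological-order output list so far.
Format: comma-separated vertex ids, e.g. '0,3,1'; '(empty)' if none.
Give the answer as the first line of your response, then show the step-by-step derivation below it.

2,3,4

step 1: output 2; order=[2]; indeg=(1,1,0,0,0)
step 2: output 3; order=[2,3]; indeg=(1,1,0,0,0)
step 3: output 4; order=[2,3,4]; indeg=(0,0,0,0,0)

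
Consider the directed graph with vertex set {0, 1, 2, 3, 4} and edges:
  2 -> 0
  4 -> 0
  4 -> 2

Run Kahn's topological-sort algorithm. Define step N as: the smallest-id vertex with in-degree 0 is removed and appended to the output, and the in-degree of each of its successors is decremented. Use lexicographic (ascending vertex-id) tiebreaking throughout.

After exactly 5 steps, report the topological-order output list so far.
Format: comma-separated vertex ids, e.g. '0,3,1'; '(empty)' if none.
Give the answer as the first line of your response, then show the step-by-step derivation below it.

1,3,4,2,0

step 1: output 1; order=[1]; indeg=(2,0,1,0,0)
step 2: output 3; order=[1,3]; indeg=(2,0,1,0,0)
step 3: output 4; order=[1,3,4]; indeg=(1,0,0,0,0)
step 4: output 2; order=[1,3,4,2]; indeg=(0,0,0,0,0)
step 5: output 0; order=[1,3,4,2,0]; indeg=(0,0,0,0,0)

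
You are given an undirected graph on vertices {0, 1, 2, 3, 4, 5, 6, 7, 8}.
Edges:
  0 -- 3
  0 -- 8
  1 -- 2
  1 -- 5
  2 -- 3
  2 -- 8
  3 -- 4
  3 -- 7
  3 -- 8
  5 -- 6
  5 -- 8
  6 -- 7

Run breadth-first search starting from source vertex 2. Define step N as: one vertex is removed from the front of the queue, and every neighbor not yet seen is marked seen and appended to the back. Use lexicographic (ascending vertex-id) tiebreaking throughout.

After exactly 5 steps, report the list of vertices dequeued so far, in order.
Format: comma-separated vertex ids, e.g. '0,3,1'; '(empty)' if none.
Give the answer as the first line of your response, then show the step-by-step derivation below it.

2,1,3,8,5

step 1: dequeue 2; queue=[1,3,8]; order=2
step 2: dequeue 1; queue=[3,8,5]; order=2,1
step 3: dequeue 3; queue=[8,5,0,4,7]; order=2,1,3
step 4: dequeue 8; queue=[5,0,4,7]; order=2,1,3,8
step 5: dequeue 5; queue=[0,4,7,6]; order=2,1,3,8,5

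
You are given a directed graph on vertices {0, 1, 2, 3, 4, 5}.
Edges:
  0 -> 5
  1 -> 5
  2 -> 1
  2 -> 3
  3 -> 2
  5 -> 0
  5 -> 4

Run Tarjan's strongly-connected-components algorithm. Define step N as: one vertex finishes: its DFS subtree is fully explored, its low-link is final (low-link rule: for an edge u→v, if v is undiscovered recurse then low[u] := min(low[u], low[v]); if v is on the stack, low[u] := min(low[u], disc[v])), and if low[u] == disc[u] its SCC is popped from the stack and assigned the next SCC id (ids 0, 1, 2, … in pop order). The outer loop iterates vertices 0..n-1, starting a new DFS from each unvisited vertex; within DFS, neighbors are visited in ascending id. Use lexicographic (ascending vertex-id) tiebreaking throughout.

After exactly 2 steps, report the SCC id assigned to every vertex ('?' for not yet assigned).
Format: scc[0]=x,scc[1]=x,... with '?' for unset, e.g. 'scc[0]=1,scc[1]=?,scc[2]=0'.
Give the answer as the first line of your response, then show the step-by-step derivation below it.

scc[0]=?,scc[1]=?,scc[2]=?,scc[3]=?,scc[4]=0,scc[5]=?

step 1: low=(low[0]=0,low[1]=?,low[2]=?,low[3]=?,low[4]=2,low[5]=0); scc=(scc[0]=?,scc[1]=?,scc[2]=?,scc[3]=?,scc[4]=0,scc[5]=?)
step 2: low=(low[0]=0,low[1]=?,low[2]=?,low[3]=?,low[4]=2,low[5]=0); scc=(scc[0]=?,scc[1]=?,scc[2]=?,scc[3]=?,scc[4]=0,scc[5]=?)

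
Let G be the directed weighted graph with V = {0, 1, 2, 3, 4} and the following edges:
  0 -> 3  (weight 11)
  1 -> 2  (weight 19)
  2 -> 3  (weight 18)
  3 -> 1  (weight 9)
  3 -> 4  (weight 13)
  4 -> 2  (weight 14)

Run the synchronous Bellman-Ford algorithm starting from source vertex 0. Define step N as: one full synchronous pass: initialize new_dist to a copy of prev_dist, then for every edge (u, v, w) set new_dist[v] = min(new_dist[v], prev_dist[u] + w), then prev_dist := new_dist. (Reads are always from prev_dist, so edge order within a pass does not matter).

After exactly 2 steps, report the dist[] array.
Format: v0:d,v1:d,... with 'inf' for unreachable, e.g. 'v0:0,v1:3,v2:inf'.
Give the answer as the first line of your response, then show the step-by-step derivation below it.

v0:0,v1:20,v2:inf,v3:11,v4:24

step 1: dist = v0:0,v1:inf,v2:inf,v3:11,v4:inf
step 2: dist = v0:0,v1:20,v2:inf,v3:11,v4:24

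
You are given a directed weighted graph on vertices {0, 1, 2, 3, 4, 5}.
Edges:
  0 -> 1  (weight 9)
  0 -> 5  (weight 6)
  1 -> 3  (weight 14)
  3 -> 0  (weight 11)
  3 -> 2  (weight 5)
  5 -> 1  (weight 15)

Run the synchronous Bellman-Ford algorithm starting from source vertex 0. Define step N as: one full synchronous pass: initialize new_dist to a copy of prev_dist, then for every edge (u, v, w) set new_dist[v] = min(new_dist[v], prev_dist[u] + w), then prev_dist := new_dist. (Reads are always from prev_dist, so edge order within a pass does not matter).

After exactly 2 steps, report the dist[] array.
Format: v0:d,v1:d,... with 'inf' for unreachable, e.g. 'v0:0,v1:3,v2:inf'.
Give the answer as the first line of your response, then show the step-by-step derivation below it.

v0:0,v1:9,v2:inf,v3:23,v4:inf,v5:6

step 1: dist = v0:0,v1:9,v2:inf,v3:inf,v4:inf,v5:6
step 2: dist = v0:0,v1:9,v2:inf,v3:23,v4:inf,v5:6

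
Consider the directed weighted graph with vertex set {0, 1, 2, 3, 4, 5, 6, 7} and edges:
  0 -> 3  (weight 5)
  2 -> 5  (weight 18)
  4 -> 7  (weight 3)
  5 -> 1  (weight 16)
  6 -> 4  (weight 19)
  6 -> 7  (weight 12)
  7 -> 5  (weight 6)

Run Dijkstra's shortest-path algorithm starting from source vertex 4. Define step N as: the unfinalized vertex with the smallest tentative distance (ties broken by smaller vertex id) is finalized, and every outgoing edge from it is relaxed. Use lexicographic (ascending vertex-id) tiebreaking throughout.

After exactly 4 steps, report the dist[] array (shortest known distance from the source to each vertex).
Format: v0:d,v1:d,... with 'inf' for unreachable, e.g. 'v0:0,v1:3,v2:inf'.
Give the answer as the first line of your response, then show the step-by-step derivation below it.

v0:inf,v1:25,v2:inf,v3:inf,v4:0,v5:9,v6:inf,v7:3

step 1: dist = v0:inf,v1:inf,v2:inf,v3:inf,v4:0,v5:inf,v6:inf,v7:3
step 2: dist = v0:inf,v1:inf,v2:inf,v3:inf,v4:0,v5:9,v6:inf,v7:3
step 3: dist = v0:inf,v1:25,v2:inf,v3:inf,v4:0,v5:9,v6:inf,v7:3
step 4: dist = v0:inf,v1:25,v2:inf,v3:inf,v4:0,v5:9,v6:inf,v7:3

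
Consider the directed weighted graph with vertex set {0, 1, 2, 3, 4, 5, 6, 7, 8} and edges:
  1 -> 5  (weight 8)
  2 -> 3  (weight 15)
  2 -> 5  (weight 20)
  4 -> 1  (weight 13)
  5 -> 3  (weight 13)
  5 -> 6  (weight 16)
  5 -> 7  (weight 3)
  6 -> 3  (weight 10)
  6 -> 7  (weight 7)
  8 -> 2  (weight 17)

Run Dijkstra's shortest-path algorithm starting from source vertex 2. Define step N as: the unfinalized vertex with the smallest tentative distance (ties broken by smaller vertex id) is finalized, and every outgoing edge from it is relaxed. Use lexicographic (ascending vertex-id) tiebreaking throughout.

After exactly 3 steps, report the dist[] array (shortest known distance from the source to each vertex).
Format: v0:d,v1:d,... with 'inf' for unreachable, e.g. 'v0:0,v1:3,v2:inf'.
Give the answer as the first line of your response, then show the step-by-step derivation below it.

v0:inf,v1:inf,v2:0,v3:15,v4:inf,v5:20,v6:36,v7:23,v8:inf

step 1: dist = v0:inf,v1:inf,v2:0,v3:15,v4:inf,v5:20,v6:inf,v7:inf,v8:inf
step 2: dist = v0:inf,v1:inf,v2:0,v3:15,v4:inf,v5:20,v6:inf,v7:inf,v8:inf
step 3: dist = v0:inf,v1:inf,v2:0,v3:15,v4:inf,v5:20,v6:36,v7:23,v8:inf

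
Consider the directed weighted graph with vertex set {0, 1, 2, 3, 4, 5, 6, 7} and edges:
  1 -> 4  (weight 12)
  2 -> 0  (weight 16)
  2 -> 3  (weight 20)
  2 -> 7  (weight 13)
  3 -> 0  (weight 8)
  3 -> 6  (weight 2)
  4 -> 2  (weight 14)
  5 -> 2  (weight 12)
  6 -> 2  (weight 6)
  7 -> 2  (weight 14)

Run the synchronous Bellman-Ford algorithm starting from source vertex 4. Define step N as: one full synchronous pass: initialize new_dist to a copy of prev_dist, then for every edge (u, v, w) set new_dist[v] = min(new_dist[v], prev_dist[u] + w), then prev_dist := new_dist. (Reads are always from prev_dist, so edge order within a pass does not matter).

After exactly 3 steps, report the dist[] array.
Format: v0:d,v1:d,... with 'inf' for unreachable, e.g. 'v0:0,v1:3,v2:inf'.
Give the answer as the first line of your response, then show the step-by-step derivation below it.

v0:30,v1:inf,v2:14,v3:34,v4:0,v5:inf,v6:36,v7:27

step 1: dist = v0:inf,v1:inf,v2:14,v3:inf,v4:0,v5:inf,v6:inf,v7:inf
step 2: dist = v0:30,v1:inf,v2:14,v3:34,v4:0,v5:inf,v6:inf,v7:27
step 3: dist = v0:30,v1:inf,v2:14,v3:34,v4:0,v5:inf,v6:36,v7:27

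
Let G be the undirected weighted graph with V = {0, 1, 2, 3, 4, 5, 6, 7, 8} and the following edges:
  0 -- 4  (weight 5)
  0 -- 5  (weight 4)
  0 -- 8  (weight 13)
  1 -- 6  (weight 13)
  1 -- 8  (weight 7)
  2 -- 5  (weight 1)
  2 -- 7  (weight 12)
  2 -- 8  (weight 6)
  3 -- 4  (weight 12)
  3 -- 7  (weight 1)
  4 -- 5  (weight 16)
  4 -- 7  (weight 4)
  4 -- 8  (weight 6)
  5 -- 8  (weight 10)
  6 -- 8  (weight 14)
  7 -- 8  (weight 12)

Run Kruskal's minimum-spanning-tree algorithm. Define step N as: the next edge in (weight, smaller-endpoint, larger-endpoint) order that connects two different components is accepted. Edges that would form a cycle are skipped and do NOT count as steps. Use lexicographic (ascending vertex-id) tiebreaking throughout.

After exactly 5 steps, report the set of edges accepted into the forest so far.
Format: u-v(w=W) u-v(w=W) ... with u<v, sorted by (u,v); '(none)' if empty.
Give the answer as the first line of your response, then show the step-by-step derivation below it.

0-4(w=5) 0-5(w=4) 2-5(w=1) 3-7(w=1) 4-7(w=4)

step 1: add edge 2-5 (w=1); MST = {2-5(w=1)}
step 2: add edge 3-7 (w=1); MST = {2-5(w=1) 3-7(w=1)}
step 3: add edge 0-5 (w=4); MST = {0-5(w=4) 2-5(w=1) 3-7(w=1)}
step 4: add edge 4-7 (w=4); MST = {0-5(w=4) 2-5(w=1) 3-7(w=1) 4-7(w=4)}
step 5: add edge 0-4 (w=5); MST = {0-4(w=5) 0-5(w=4) 2-5(w=1) 3-7(w=1) 4-7(w=4)}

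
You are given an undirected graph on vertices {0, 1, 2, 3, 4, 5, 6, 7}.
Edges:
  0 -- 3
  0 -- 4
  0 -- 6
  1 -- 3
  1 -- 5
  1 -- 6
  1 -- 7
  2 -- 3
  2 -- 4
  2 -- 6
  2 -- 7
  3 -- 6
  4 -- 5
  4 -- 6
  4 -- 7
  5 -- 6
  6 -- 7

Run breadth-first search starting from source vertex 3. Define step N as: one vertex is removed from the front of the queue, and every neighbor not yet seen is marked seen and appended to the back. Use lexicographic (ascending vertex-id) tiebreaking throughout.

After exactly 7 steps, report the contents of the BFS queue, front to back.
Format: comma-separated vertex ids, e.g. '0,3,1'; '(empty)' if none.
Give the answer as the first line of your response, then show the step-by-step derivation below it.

7

step 1: dequeue 3; queue=[0,1,2,6]; order=3
step 2: dequeue 0; queue=[1,2,6,4]; order=3,0
step 3: dequeue 1; queue=[2,6,4,5,7]; order=3,0,1
step 4: dequeue 2; queue=[6,4,5,7]; order=3,0,1,2
step 5: dequeue 6; queue=[4,5,7]; order=3,0,1,2,6
step 6: dequeue 4; queue=[5,7]; order=3,0,1,2,6,4
step 7: dequeue 5; queue=[7]; order=3,0,1,2,6,4,5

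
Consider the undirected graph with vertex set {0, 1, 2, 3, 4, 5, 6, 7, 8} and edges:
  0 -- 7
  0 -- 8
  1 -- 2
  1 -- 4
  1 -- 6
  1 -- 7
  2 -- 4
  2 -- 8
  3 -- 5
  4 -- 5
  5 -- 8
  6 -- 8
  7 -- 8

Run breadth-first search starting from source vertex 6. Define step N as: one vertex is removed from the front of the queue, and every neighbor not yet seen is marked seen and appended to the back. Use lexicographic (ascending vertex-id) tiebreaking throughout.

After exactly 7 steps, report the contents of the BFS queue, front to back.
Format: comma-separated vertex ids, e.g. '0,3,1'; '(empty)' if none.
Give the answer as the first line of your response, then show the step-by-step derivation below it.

5

step 1: dequeue 6; queue=[1,8]; order=6
step 2: dequeue 1; queue=[8,2,4,7]; order=6,1
step 3: dequeue 8; queue=[2,4,7,0,5]; order=6,1,8
step 4: dequeue 2; queue=[4,7,0,5]; order=6,1,8,2
step 5: dequeue 4; queue=[7,0,5]; order=6,1,8,2,4
step 6: dequeue 7; queue=[0,5]; order=6,1,8,2,4,7
step 7: dequeue 0; queue=[5]; order=6,1,8,2,4,7,0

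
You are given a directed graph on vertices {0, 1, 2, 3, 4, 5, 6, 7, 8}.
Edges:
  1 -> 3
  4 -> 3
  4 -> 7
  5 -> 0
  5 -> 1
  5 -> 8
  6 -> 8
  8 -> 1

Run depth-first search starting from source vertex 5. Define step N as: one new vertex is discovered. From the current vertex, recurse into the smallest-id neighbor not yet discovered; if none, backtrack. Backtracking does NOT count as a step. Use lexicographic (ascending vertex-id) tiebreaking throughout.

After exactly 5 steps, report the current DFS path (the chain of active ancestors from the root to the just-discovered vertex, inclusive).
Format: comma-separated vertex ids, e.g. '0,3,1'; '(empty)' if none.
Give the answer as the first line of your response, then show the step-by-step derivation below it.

5,8

step 1: discover 5; path=5; order=5
step 2: discover 0; path=5>0; order=5,0
step 3: discover 1; path=5>1; order=5,0,1
step 4: discover 3; path=5>1>3; order=5,0,1,3
step 5: discover 8; path=5>8; order=5,0,1,3,8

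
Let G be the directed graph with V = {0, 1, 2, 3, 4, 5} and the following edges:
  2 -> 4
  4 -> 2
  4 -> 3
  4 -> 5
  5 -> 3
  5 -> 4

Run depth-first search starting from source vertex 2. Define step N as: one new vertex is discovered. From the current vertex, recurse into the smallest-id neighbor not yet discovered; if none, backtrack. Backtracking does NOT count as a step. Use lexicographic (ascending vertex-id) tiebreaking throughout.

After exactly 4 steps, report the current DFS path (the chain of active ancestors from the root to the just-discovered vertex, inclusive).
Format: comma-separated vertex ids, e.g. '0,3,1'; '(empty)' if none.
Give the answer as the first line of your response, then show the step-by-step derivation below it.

2,4,5

step 1: discover 2; path=2; order=2
step 2: discover 4; path=2>4; order=2,4
step 3: discover 3; path=2>4>3; order=2,4,3
step 4: discover 5; path=2>4>5; order=2,4,3,5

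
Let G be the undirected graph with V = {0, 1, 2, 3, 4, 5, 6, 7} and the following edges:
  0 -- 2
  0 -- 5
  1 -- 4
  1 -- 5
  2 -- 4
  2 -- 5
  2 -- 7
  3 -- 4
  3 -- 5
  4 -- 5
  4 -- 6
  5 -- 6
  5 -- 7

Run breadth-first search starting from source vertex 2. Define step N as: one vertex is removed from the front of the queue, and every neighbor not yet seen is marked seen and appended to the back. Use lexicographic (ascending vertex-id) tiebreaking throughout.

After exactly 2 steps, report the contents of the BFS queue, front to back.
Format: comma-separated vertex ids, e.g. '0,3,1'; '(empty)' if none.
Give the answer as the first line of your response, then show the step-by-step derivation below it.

4,5,7

step 1: dequeue 2; queue=[0,4,5,7]; order=2
step 2: dequeue 0; queue=[4,5,7]; order=2,0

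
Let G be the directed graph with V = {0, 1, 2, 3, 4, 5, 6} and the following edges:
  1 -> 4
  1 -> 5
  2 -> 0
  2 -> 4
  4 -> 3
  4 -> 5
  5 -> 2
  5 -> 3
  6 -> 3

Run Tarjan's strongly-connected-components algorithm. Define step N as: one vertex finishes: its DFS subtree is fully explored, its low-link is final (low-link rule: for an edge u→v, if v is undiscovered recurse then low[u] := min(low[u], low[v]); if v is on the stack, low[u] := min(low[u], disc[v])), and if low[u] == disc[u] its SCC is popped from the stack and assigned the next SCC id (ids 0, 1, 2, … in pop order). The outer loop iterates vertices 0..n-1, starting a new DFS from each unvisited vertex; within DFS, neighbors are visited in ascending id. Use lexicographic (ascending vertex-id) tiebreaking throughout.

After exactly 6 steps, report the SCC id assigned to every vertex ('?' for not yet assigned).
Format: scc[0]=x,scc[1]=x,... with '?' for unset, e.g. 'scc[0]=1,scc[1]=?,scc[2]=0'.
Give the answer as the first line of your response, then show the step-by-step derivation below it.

scc[0]=0,scc[1]=3,scc[2]=2,scc[3]=1,scc[4]=2,scc[5]=2,scc[6]=?

step 1: low=(low[0]=0,low[1]=?,low[2]=?,low[3]=?,low[4]=?,low[5]=?,low[6]=?); scc=(scc[0]=0,scc[1]=?,scc[2]=?,scc[3]=?,scc[4]=?,scc[5]=?,scc[6]=?)
step 2: low=(low[0]=0,low[1]=1,low[2]=?,low[3]=3,low[4]=2,low[5]=?,low[6]=?); scc=(scc[0]=0,scc[1]=?,scc[2]=?,scc[3]=1,scc[4]=?,scc[5]=?,scc[6]=?)
step 3: low=(low[0]=0,low[1]=1,low[2]=2,low[3]=3,low[4]=2,low[5]=4,low[6]=?); scc=(scc[0]=0,scc[1]=?,scc[2]=?,scc[3]=1,scc[4]=?,scc[5]=?,scc[6]=?)
step 4: low=(low[0]=0,low[1]=1,low[2]=2,low[3]=3,low[4]=2,low[5]=2,low[6]=?); scc=(scc[0]=0,scc[1]=?,scc[2]=?,scc[3]=1,scc[4]=?,scc[5]=?,scc[6]=?)
step 5: low=(low[0]=0,low[1]=1,low[2]=2,low[3]=3,low[4]=2,low[5]=2,low[6]=?); scc=(scc[0]=0,scc[1]=?,scc[2]=2,scc[3]=1,scc[4]=2,scc[5]=2,scc[6]=?)
step 6: low=(low[0]=0,low[1]=1,low[2]=2,low[3]=3,low[4]=2,low[5]=2,low[6]=?); scc=(scc[0]=0,scc[1]=3,scc[2]=2,scc[3]=1,scc[4]=2,scc[5]=2,scc[6]=?)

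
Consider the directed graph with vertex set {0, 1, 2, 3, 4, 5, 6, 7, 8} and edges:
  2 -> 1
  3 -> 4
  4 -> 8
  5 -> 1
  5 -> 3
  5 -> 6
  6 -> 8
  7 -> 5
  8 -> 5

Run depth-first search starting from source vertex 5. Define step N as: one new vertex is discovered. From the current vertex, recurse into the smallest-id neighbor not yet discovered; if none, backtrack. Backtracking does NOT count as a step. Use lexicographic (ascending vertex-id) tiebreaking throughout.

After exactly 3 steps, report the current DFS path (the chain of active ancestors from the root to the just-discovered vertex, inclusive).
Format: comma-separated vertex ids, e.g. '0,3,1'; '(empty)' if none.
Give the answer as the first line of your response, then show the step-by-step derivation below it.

5,3

step 1: discover 5; path=5; order=5
step 2: discover 1; path=5>1; order=5,1
step 3: discover 3; path=5>3; order=5,1,3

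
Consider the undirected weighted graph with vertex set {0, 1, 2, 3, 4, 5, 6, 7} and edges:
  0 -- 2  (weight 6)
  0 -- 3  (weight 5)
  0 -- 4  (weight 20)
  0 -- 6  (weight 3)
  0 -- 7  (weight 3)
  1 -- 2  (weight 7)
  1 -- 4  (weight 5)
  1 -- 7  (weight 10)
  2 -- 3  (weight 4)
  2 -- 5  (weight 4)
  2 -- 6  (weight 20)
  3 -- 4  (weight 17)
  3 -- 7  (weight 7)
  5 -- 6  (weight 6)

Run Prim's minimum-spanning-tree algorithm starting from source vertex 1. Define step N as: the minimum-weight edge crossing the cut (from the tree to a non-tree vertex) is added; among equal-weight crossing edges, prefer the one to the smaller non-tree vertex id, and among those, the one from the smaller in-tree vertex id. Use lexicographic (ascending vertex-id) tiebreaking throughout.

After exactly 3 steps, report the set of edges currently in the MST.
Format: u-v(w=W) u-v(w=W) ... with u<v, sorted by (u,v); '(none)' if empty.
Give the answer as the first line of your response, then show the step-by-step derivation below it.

1-2(w=7) 1-4(w=5) 2-3(w=4)

step 1: add edge 1-4 (w=5); MST = {1-4(w=5)}
step 2: add edge 1-2 (w=7); MST = {1-2(w=7) 1-4(w=5)}
step 3: add edge 2-3 (w=4); MST = {1-2(w=7) 1-4(w=5) 2-3(w=4)}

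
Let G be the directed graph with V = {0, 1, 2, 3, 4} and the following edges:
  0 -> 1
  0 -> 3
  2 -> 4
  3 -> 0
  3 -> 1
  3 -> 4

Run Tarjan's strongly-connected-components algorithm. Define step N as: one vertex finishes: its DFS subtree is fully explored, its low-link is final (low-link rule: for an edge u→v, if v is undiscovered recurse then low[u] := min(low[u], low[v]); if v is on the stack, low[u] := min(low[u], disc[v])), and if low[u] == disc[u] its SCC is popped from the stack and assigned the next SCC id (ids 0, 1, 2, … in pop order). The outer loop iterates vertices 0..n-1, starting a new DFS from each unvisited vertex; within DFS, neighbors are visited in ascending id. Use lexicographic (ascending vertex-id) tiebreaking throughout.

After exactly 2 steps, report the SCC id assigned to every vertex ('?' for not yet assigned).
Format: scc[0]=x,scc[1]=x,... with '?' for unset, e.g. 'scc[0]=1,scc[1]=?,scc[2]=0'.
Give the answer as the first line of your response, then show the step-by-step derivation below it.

scc[0]=?,scc[1]=0,scc[2]=?,scc[3]=?,scc[4]=1

step 1: low=(low[0]=0,low[1]=1,low[2]=?,low[3]=?,low[4]=?); scc=(scc[0]=?,scc[1]=0,scc[2]=?,scc[3]=?,scc[4]=?)
step 2: low=(low[0]=0,low[1]=1,low[2]=?,low[3]=0,low[4]=3); scc=(scc[0]=?,scc[1]=0,scc[2]=?,scc[3]=?,scc[4]=1)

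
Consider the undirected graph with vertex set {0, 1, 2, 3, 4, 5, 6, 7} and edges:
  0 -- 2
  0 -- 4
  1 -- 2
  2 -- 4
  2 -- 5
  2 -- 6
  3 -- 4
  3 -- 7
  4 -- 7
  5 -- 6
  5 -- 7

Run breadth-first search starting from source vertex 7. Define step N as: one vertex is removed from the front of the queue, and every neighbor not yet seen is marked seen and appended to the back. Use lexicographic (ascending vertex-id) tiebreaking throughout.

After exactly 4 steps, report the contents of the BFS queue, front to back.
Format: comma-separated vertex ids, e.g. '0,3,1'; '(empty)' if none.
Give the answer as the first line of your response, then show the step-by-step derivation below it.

0,2,6

step 1: dequeue 7; queue=[3,4,5]; order=7
step 2: dequeue 3; queue=[4,5]; order=7,3
step 3: dequeue 4; queue=[5,0,2]; order=7,3,4
step 4: dequeue 5; queue=[0,2,6]; order=7,3,4,5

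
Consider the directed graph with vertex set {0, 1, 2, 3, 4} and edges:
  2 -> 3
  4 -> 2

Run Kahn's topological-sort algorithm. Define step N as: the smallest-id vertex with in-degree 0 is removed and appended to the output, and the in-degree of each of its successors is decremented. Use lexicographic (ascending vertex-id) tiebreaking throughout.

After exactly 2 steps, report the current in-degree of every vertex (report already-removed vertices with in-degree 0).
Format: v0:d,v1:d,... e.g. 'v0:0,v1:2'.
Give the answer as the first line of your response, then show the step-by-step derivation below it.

v0:0,v1:0,v2:1,v3:1,v4:0

step 1: output 0; order=[0]; indeg=(0,0,1,1,0)
step 2: output 1; order=[0,1]; indeg=(0,0,1,1,0)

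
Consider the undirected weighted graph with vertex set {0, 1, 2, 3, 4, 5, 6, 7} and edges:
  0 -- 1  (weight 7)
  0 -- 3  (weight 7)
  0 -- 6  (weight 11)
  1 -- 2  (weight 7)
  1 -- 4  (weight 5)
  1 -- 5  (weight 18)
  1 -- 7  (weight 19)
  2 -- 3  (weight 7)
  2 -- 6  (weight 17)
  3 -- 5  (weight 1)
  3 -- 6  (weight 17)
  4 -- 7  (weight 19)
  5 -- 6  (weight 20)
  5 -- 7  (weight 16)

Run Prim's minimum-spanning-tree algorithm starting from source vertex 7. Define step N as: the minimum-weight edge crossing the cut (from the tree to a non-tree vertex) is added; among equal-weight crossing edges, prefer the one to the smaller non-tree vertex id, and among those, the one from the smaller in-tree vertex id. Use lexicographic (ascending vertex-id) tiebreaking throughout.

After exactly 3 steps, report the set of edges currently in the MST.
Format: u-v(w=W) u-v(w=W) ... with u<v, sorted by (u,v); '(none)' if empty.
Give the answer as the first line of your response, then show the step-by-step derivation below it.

0-3(w=7) 3-5(w=1) 5-7(w=16)

step 1: add edge 5-7 (w=16); MST = {5-7(w=16)}
step 2: add edge 3-5 (w=1); MST = {3-5(w=1) 5-7(w=16)}
step 3: add edge 0-3 (w=7); MST = {0-3(w=7) 3-5(w=1) 5-7(w=16)}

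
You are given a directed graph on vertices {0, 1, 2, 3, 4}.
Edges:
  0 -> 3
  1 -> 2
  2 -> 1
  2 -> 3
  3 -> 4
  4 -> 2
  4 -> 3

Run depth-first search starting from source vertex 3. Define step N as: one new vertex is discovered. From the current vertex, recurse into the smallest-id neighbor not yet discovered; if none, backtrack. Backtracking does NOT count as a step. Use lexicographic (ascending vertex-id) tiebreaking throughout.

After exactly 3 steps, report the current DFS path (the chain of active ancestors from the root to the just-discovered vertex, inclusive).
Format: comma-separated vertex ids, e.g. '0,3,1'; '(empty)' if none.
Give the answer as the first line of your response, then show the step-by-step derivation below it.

3,4,2

step 1: discover 3; path=3; order=3
step 2: discover 4; path=3>4; order=3,4
step 3: discover 2; path=3>4>2; order=3,4,2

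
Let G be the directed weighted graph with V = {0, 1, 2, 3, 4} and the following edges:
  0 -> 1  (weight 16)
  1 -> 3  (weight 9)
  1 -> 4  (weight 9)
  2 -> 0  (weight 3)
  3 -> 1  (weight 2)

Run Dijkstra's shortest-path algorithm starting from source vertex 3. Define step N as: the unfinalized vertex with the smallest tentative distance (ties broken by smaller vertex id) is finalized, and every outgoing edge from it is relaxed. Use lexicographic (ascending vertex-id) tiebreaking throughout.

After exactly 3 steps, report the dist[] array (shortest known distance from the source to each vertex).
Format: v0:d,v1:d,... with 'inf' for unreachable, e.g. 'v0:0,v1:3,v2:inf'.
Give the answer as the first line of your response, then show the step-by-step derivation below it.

v0:inf,v1:2,v2:inf,v3:0,v4:11

step 1: dist = v0:inf,v1:2,v2:inf,v3:0,v4:inf
step 2: dist = v0:inf,v1:2,v2:inf,v3:0,v4:11
step 3: dist = v0:inf,v1:2,v2:inf,v3:0,v4:11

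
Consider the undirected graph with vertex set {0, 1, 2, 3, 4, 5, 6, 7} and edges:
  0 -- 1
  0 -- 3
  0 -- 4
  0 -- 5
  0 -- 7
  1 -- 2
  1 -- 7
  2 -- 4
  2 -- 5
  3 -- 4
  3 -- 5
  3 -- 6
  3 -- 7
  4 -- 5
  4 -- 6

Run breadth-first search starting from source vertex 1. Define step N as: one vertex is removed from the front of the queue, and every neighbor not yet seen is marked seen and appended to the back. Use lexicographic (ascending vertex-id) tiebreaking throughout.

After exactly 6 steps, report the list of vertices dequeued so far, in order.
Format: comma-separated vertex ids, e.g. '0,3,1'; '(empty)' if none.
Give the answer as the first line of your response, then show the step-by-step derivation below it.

1,0,2,7,3,4

step 1: dequeue 1; queue=[0,2,7]; order=1
step 2: dequeue 0; queue=[2,7,3,4,5]; order=1,0
step 3: dequeue 2; queue=[7,3,4,5]; order=1,0,2
step 4: dequeue 7; queue=[3,4,5]; order=1,0,2,7
step 5: dequeue 3; queue=[4,5,6]; order=1,0,2,7,3
step 6: dequeue 4; queue=[5,6]; order=1,0,2,7,3,4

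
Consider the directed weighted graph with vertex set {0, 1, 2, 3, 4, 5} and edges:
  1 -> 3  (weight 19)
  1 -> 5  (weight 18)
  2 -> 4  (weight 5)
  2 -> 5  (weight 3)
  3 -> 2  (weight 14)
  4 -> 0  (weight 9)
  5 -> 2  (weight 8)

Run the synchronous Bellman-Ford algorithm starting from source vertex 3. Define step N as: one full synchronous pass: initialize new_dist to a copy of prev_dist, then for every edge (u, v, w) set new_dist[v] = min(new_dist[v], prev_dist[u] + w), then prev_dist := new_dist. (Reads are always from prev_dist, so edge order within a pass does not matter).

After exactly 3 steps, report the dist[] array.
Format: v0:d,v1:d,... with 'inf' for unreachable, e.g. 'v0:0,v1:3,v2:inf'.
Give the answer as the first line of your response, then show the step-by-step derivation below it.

v0:28,v1:inf,v2:14,v3:0,v4:19,v5:17

step 1: dist = v0:inf,v1:inf,v2:14,v3:0,v4:inf,v5:inf
step 2: dist = v0:inf,v1:inf,v2:14,v3:0,v4:19,v5:17
step 3: dist = v0:28,v1:inf,v2:14,v3:0,v4:19,v5:17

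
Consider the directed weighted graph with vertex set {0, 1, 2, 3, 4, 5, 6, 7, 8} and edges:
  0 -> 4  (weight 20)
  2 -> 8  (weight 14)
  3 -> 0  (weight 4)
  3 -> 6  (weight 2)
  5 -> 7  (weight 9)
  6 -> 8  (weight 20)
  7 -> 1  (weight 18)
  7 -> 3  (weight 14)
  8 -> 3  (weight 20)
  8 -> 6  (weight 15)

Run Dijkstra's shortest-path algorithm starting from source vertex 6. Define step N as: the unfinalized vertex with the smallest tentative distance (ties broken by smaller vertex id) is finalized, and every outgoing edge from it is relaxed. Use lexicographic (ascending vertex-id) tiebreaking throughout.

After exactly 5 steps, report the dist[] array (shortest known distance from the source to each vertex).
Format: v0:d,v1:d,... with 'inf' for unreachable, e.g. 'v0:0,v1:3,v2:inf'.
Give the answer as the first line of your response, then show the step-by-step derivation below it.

v0:44,v1:inf,v2:inf,v3:40,v4:64,v5:inf,v6:0,v7:inf,v8:20

step 1: dist = v0:inf,v1:inf,v2:inf,v3:inf,v4:inf,v5:inf,v6:0,v7:inf,v8:20
step 2: dist = v0:inf,v1:inf,v2:inf,v3:40,v4:inf,v5:inf,v6:0,v7:inf,v8:20
step 3: dist = v0:44,v1:inf,v2:inf,v3:40,v4:inf,v5:inf,v6:0,v7:inf,v8:20
step 4: dist = v0:44,v1:inf,v2:inf,v3:40,v4:64,v5:inf,v6:0,v7:inf,v8:20
step 5: dist = v0:44,v1:inf,v2:inf,v3:40,v4:64,v5:inf,v6:0,v7:inf,v8:20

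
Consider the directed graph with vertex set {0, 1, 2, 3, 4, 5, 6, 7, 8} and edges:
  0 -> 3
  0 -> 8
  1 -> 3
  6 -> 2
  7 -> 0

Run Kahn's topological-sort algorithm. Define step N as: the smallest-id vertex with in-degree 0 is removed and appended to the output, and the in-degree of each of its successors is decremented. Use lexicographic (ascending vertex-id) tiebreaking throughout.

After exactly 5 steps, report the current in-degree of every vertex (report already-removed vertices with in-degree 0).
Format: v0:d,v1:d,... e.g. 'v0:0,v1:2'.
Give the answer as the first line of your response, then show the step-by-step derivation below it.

v0:1,v1:0,v2:0,v3:1,v4:0,v5:0,v6:0,v7:0,v8:1

step 1: output 1; order=[1]; indeg=(1,0,1,1,0,0,0,0,1)
step 2: output 4; order=[1,4]; indeg=(1,0,1,1,0,0,0,0,1)
step 3: output 5; order=[1,4,5]; indeg=(1,0,1,1,0,0,0,0,1)
step 4: output 6; order=[1,4,5,6]; indeg=(1,0,0,1,0,0,0,0,1)
step 5: output 2; order=[1,4,5,6,2]; indeg=(1,0,0,1,0,0,0,0,1)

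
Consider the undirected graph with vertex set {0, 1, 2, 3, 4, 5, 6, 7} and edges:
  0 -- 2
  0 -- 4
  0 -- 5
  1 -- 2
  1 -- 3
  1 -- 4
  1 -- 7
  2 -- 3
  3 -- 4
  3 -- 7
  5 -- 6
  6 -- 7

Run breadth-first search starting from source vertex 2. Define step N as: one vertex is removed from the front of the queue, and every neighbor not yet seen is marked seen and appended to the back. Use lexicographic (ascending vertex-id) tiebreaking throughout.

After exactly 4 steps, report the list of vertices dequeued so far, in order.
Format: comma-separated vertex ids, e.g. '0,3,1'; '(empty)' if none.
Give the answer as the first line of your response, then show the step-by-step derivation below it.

2,0,1,3

step 1: dequeue 2; queue=[0,1,3]; order=2
step 2: dequeue 0; queue=[1,3,4,5]; order=2,0
step 3: dequeue 1; queue=[3,4,5,7]; order=2,0,1
step 4: dequeue 3; queue=[4,5,7]; order=2,0,1,3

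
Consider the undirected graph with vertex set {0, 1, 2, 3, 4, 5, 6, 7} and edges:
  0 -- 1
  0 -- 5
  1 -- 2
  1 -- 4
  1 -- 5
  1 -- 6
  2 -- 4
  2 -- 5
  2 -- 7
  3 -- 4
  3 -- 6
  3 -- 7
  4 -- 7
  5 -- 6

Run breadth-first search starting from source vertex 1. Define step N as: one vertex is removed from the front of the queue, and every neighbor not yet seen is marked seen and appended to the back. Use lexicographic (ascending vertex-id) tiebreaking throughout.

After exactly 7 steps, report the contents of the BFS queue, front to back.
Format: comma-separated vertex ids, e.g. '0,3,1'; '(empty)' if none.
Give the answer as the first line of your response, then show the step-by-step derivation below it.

3

step 1: dequeue 1; queue=[0,2,4,5,6]; order=1
step 2: dequeue 0; queue=[2,4,5,6]; order=1,0
step 3: dequeue 2; queue=[4,5,6,7]; order=1,0,2
step 4: dequeue 4; queue=[5,6,7,3]; order=1,0,2,4
step 5: dequeue 5; queue=[6,7,3]; order=1,0,2,4,5
step 6: dequeue 6; queue=[7,3]; order=1,0,2,4,5,6
step 7: dequeue 7; queue=[3]; order=1,0,2,4,5,6,7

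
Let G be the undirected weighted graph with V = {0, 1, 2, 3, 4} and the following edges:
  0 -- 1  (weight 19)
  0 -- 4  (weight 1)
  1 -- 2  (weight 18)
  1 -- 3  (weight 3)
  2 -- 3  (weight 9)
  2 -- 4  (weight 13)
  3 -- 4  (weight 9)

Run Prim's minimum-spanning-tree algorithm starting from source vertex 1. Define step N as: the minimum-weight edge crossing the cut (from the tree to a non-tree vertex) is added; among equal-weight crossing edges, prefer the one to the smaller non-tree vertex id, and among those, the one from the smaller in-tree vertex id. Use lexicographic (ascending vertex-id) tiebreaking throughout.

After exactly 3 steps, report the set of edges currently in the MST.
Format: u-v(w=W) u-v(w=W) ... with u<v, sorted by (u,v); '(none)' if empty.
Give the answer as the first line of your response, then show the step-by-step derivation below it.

1-3(w=3) 2-3(w=9) 3-4(w=9)

step 1: add edge 1-3 (w=3); MST = {1-3(w=3)}
step 2: add edge 2-3 (w=9); MST = {1-3(w=3) 2-3(w=9)}
step 3: add edge 3-4 (w=9); MST = {1-3(w=3) 2-3(w=9) 3-4(w=9)}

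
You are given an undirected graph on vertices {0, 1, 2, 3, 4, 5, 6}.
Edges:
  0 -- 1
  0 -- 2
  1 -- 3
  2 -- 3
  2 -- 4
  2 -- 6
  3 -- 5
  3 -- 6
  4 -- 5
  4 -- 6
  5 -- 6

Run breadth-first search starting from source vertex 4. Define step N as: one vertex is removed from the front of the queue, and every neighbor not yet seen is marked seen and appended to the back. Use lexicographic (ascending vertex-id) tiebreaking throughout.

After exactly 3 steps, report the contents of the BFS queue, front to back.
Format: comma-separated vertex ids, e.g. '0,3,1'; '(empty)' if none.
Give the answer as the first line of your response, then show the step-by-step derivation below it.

6,0,3

step 1: dequeue 4; queue=[2,5,6]; order=4
step 2: dequeue 2; queue=[5,6,0,3]; order=4,2
step 3: dequeue 5; queue=[6,0,3]; order=4,2,5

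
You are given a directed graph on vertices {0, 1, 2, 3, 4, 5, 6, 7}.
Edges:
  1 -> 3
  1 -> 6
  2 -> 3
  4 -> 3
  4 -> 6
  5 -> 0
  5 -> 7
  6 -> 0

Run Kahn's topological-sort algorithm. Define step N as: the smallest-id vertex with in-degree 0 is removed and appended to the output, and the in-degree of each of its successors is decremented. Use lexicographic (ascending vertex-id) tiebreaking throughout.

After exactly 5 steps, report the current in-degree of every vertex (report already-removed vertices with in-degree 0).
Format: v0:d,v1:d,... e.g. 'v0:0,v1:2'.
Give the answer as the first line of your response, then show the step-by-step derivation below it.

v0:1,v1:0,v2:0,v3:0,v4:0,v5:0,v6:0,v7:0

step 1: output 1; order=[1]; indeg=(2,0,0,2,0,0,1,1)
step 2: output 2; order=[1,2]; indeg=(2,0,0,1,0,0,1,1)
step 3: output 4; order=[1,2,4]; indeg=(2,0,0,0,0,0,0,1)
step 4: output 3; order=[1,2,4,3]; indeg=(2,0,0,0,0,0,0,1)
step 5: output 5; order=[1,2,4,3,5]; indeg=(1,0,0,0,0,0,0,0)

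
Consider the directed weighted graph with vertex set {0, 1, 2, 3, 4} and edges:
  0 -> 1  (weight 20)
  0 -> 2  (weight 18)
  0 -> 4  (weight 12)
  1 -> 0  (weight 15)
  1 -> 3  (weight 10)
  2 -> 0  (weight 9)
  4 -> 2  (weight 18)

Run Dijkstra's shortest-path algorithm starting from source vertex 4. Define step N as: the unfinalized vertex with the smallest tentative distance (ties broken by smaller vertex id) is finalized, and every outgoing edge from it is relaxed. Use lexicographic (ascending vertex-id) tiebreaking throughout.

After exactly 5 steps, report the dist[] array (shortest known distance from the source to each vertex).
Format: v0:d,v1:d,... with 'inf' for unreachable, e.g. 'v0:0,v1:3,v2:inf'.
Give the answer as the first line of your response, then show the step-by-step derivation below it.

v0:27,v1:47,v2:18,v3:57,v4:0

step 1: dist = v0:inf,v1:inf,v2:18,v3:inf,v4:0
step 2: dist = v0:27,v1:inf,v2:18,v3:inf,v4:0
step 3: dist = v0:27,v1:47,v2:18,v3:inf,v4:0
step 4: dist = v0:27,v1:47,v2:18,v3:57,v4:0
step 5: dist = v0:27,v1:47,v2:18,v3:57,v4:0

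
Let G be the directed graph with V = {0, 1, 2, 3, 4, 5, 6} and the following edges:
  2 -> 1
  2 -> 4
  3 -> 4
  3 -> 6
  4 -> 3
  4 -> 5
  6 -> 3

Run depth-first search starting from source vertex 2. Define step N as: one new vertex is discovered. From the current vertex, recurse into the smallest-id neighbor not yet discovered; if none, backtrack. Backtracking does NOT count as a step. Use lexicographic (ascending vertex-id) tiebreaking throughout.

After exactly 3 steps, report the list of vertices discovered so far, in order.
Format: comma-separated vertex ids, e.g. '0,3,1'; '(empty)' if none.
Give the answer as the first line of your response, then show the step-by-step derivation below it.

2,1,4

step 1: discover 2; path=2; order=2
step 2: discover 1; path=2>1; order=2,1
step 3: discover 4; path=2>4; order=2,1,4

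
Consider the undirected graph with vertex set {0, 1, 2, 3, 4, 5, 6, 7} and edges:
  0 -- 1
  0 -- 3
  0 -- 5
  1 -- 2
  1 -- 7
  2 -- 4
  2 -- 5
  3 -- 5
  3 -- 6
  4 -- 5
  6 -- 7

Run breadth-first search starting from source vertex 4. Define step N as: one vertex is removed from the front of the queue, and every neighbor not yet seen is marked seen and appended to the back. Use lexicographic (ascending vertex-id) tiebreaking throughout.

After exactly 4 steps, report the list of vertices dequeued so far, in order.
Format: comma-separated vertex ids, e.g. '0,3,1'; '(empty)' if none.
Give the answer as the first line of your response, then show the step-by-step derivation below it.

4,2,5,1

step 1: dequeue 4; queue=[2,5]; order=4
step 2: dequeue 2; queue=[5,1]; order=4,2
step 3: dequeue 5; queue=[1,0,3]; order=4,2,5
step 4: dequeue 1; queue=[0,3,7]; order=4,2,5,1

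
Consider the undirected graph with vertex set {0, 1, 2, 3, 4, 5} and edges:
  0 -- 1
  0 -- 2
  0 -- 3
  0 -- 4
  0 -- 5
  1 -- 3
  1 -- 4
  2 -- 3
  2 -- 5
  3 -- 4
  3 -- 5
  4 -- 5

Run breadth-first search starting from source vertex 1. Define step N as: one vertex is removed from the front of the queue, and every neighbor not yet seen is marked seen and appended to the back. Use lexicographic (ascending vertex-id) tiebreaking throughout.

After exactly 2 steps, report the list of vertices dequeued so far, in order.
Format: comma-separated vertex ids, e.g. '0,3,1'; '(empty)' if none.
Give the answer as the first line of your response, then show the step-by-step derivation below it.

1,0

step 1: dequeue 1; queue=[0,3,4]; order=1
step 2: dequeue 0; queue=[3,4,2,5]; order=1,0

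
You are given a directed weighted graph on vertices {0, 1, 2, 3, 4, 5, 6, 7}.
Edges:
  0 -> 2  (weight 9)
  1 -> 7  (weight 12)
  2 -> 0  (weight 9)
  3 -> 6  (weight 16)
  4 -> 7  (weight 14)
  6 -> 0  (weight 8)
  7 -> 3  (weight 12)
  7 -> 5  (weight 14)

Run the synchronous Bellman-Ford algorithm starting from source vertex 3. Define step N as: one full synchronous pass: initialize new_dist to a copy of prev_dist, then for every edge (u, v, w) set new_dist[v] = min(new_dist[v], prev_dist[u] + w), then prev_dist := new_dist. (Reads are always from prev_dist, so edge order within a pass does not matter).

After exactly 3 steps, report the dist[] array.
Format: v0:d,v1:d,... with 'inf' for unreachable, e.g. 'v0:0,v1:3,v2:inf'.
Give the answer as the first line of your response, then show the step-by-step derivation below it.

v0:24,v1:inf,v2:33,v3:0,v4:inf,v5:inf,v6:16,v7:inf

step 1: dist = v0:inf,v1:inf,v2:inf,v3:0,v4:inf,v5:inf,v6:16,v7:inf
step 2: dist = v0:24,v1:inf,v2:inf,v3:0,v4:inf,v5:inf,v6:16,v7:inf
step 3: dist = v0:24,v1:inf,v2:33,v3:0,v4:inf,v5:inf,v6:16,v7:inf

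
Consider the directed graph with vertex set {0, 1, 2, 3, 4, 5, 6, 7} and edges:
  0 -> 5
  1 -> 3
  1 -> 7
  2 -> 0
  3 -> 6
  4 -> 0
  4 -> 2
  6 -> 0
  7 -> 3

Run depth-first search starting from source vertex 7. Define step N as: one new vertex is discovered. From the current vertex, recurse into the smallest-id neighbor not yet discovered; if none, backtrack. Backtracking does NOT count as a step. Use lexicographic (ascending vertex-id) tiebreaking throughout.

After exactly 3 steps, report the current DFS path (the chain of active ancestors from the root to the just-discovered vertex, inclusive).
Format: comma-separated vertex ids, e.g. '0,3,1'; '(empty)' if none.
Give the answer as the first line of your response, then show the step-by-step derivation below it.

7,3,6

step 1: discover 7; path=7; order=7
step 2: discover 3; path=7>3; order=7,3
step 3: discover 6; path=7>3>6; order=7,3,6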